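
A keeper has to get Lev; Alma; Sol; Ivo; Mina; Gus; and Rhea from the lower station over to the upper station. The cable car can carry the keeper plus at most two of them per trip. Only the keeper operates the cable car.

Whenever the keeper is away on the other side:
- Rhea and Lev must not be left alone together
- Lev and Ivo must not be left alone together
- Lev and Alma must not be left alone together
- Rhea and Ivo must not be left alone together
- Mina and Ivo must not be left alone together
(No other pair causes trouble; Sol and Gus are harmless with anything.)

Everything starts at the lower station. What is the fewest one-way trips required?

Counting alone: the keeper can take at most 2 across per trip to the upper station, so moving all 7 needs at least 4 loaded trips out, with a return between consecutive ones — at least 7 crossings.
The safety rule pushes this higher. Following every safe sequence of crossings, the most of the 7 that can be at the upper station as the cable car arrives there on crossings 7, 9 is 5, 6 respectively — never all 7.
So no plan with fewer than 11 crossings exists, and this one achieves 11:
1. Keeper goes to the upper station with Ivo and Lev.
2. Keeper goes back to the lower station with Lev.
3. Keeper goes to the upper station with Alma and Lev.
4. Keeper goes back to the lower station with Lev.
5. Keeper goes to the upper station with Lev and Sol.
6. Keeper goes back to the lower station with Lev.
7. Keeper goes to the upper station with Gus and Lev.
8. Keeper goes back to the lower station with Lev.
9. Keeper goes to the upper station with Mina and Rhea.
10. Keeper goes back to the lower station with Ivo.
11. Keeper goes to the upper station with Ivo and Lev.

11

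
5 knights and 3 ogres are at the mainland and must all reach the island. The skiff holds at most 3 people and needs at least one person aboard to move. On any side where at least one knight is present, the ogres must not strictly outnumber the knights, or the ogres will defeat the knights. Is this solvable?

1. 2 ogres → the island.  (the mainland: 5K 1O; the island: 0K 2O)
2. 1 ogre ← the mainland.  (the mainland: 5K 2O; the island: 0K 1O)
3. 2 knights and 1 ogre → the island.  (the mainland: 3K 1O; the island: 2K 2O)
4. 1 ogre ← the mainland.  (the mainland: 3K 2O; the island: 2K 1O)
5. 1 knight and 2 ogres → the island.  (the mainland: 2K 0O; the island: 3K 3O)
6. 1 ogre ← the mainland.  (the mainland: 2K 1O; the island: 3K 2O)
7. 2 knights and 1 ogre → the island.  (the mainland: 0K 0O; the island: 5K 3O)

Yes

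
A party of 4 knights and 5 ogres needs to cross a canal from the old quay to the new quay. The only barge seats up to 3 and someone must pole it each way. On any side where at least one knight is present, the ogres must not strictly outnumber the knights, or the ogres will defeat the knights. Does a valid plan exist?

No

The ogres already outnumber the knights at the old quay before anyone moves, so the starting position itself is disallowed.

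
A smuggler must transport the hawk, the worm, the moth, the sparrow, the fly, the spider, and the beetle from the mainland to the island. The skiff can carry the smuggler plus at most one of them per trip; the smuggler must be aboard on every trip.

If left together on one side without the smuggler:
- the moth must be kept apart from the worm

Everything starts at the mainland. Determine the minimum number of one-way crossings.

13

Counting alone: the smuggler can take at most 1 across per trip to the island, so moving all 7 needs at least 7 loaded trips out, with a return between consecutive ones — at least 13 crossings.
The plan below uses exactly 13 crossings, so it is optimal:
1. Smuggler goes to the island with the worm.  [the mainland: the beetle, the fly, the hawk, the moth, the sparrow, the spider | the island: the worm]
2. Smuggler goes back to the mainland alone.  [the mainland: the beetle, the fly, the hawk, the moth, the sparrow, the spider | the island: the worm]
3. Smuggler goes to the island with the hawk.  [the mainland: the beetle, the fly, the moth, the sparrow, the spider | the island: the hawk, the worm]
4. Smuggler goes back to the mainland alone.  [the mainland: the beetle, the fly, the moth, the sparrow, the spider | the island: the hawk, the worm]
5. Smuggler goes to the island with the sparrow.  [the mainland: the beetle, the fly, the moth, the spider | the island: the hawk, the sparrow, the worm]
6. Smuggler goes back to the mainland alone.  [the mainland: the beetle, the fly, the moth, the spider | the island: the hawk, the sparrow, the worm]
7. Smuggler goes to the island with the fly.  [the mainland: the beetle, the moth, the spider | the island: the fly, the hawk, the sparrow, the worm]
8. Smuggler goes back to the mainland alone.  [the mainland: the beetle, the moth, the spider | the island: the fly, the hawk, the sparrow, the worm]
9. Smuggler goes to the island with the spider.  [the mainland: the beetle, the moth | the island: the fly, the hawk, the sparrow, the spider, the worm]
10. Smuggler goes back to the mainland alone.  [the mainland: the beetle, the moth | the island: the fly, the hawk, the sparrow, the spider, the worm]
11. Smuggler goes to the island with the beetle.  [the mainland: the moth | the island: the beetle, the fly, the hawk, the sparrow, the spider, the worm]
12. Smuggler goes back to the mainland alone.  [the mainland: the moth | the island: the beetle, the fly, the hawk, the sparrow, the spider, the worm]
13. Smuggler goes to the island with the moth.  [the mainland: — | the island: the beetle, the fly, the hawk, the moth, the sparrow, the spider, the worm]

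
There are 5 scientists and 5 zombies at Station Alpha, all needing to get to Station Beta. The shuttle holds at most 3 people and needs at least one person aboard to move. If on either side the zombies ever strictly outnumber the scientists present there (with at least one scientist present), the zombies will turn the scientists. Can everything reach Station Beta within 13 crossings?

Yes — this plan uses 11 crossings (≤ 13):
1. 2 zombies → Station Beta.  (Station Alpha: 5S 3Z; Station Beta: 0S 2Z)
2. 1 zombie ← Station Alpha.  (Station Alpha: 5S 4Z; Station Beta: 0S 1Z)
3. 3 zombies → Station Beta.  (Station Alpha: 5S 1Z; Station Beta: 0S 4Z)
4. 1 zombie ← Station Alpha.  (Station Alpha: 5S 2Z; Station Beta: 0S 3Z)
5. 3 scientists → Station Beta.  (Station Alpha: 2S 2Z; Station Beta: 3S 3Z)
6. 1 scientist and 1 zombie ← Station Alpha.  (Station Alpha: 3S 3Z; Station Beta: 2S 2Z)
7. 3 scientists → Station Beta.  (Station Alpha: 0S 3Z; Station Beta: 5S 2Z)
8. 1 zombie ← Station Alpha.  (Station Alpha: 0S 4Z; Station Beta: 5S 1Z)
9. 2 zombies → Station Beta.  (Station Alpha: 0S 2Z; Station Beta: 5S 3Z)
10. 1 zombie ← Station Alpha.  (Station Alpha: 0S 3Z; Station Beta: 5S 2Z)
11. 3 zombies → Station Beta.  (Station Alpha: 0S 0Z; Station Beta: 5S 5Z)

Yes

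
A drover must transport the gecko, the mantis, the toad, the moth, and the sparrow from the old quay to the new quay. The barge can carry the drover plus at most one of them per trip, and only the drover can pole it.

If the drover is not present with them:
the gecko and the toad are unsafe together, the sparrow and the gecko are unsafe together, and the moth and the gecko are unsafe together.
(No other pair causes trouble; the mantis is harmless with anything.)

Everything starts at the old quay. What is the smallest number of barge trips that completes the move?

impossible

Following every safe sequence of crossings from the start, the most of the 5 that can be at the new quay as the barge arrives there on crossings 1, 3, 5 is 1, 2, 3 respectively; the best ever achieved is 3 of 5.
From crossing 7 on, no configuration arises that was not already reachable earlier: only 18 distinct safe configurations (who is on which side, and where the barge is) can ever be reached, none of them has everyone across, and every continuation just revisits them. So no valid plan exists.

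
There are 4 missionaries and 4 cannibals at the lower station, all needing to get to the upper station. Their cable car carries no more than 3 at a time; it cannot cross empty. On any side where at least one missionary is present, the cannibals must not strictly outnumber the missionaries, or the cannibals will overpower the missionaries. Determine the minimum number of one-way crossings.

9

Counting alone: each trip to the upper station takes at most 3 across and each return brings at least 1 back, so after t trips out (and t−1 returns) at most 3t − (t−1) of the 8 are across; that first reaches 8 at t = 4, so at least 7 crossings are needed.
The safety rule pushes this higher. Following every safe sequence of crossings, the most of the 8 that can be at the upper station as the cable car arrives there on crossing 7 is 7 — never all 8.
So no plan with fewer than 9 crossings exists, and this one achieves 9:
1. 2 cannibals → the upper station.  (the lower station: 4M 2C; the upper station: 0M 2C)
2. 1 cannibal ← the lower station.  (the lower station: 4M 3C; the upper station: 0M 1C)
3. 3 cannibals → the upper station.  (the lower station: 4M 0C; the upper station: 0M 4C)
4. 1 cannibal ← the lower station.  (the lower station: 4M 1C; the upper station: 0M 3C)
5. 3 missionaries → the upper station.  (the lower station: 1M 1C; the upper station: 3M 3C)
6. 1 missionary and 1 cannibal ← the lower station.  (the lower station: 2M 2C; the upper station: 2M 2C)
7. 2 missionaries → the upper station.  (the lower station: 0M 2C; the upper station: 4M 2C)
8. 1 cannibal ← the lower station.  (the lower station: 0M 3C; the upper station: 4M 1C)
9. 3 cannibals → the upper station.  (the lower station: 0M 0C; the upper station: 4M 4C)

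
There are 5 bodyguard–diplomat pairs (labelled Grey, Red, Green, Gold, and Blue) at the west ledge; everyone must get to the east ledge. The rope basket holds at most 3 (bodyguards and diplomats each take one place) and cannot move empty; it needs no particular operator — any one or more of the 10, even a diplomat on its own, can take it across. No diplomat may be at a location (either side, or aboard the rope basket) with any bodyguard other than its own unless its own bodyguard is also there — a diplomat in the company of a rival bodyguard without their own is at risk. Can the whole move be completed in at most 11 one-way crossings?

Yes — this plan uses 11 crossings (≤ 11):
1. bodyguard Grey and diplomat Grey cross → the east ledge.
2. bodyguard Grey crosses ← the west ledge.
3. diplomat Gold, diplomat Green, and diplomat Red cross → the east ledge.
4. diplomat Grey crosses ← the west ledge.
5. bodyguard Gold, bodyguard Green, and bodyguard Red cross → the east ledge.
6. bodyguard Red and diplomat Red cross ← the west ledge.
7. bodyguard Blue, bodyguard Grey, and bodyguard Red cross → the east ledge.
8. diplomat Green crosses ← the west ledge.
9. diplomat Grey and diplomat Red cross → the east ledge.
10. diplomat Grey crosses ← the west ledge.
11. diplomat Blue, diplomat Green, and diplomat Grey cross → the east ledge.

Yes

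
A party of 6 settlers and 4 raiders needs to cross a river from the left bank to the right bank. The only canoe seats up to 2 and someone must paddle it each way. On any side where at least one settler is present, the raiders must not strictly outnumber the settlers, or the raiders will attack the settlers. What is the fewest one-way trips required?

17

Counting alone: each trip to the right bank takes at most 2 across and each return brings at least 1 back, so after t trips out (and t−1 returns) at most 2t − (t−1) of the 10 are across; that first reaches 10 at t = 9, so at least 17 crossings are needed.
The plan below uses exactly 17 crossings, so it is optimal:
1. 2 raiders → the right bank.  (the left bank: 6S 2R; the right bank: 0S 2R)
2. 1 raider ← the left bank.  (the left bank: 6S 3R; the right bank: 0S 1R)
3. 2 raiders → the right bank.  (the left bank: 6S 1R; the right bank: 0S 3R)
4. 1 raider ← the left bank.  (the left bank: 6S 2R; the right bank: 0S 2R)
5. 2 settlers → the right bank.  (the left bank: 4S 2R; the right bank: 2S 2R)
6. 1 raider ← the left bank.  (the left bank: 4S 3R; the right bank: 2S 1R)
7. 1 settler and 1 raider → the right bank.  (the left bank: 3S 2R; the right bank: 3S 2R)
8. 1 raider ← the left bank.  (the left bank: 3S 3R; the right bank: 3S 1R)
9. 2 raiders → the right bank.  (the left bank: 3S 1R; the right bank: 3S 3R)
10. 1 raider ← the left bank.  (the left bank: 3S 2R; the right bank: 3S 2R)
11. 1 settler and 1 raider → the right bank.  (the left bank: 2S 1R; the right bank: 4S 3R)
12. 1 raider ← the left bank.  (the left bank: 2S 2R; the right bank: 4S 2R)
13. 2 raiders → the right bank.  (the left bank: 2S 0R; the right bank: 4S 4R)
14. 1 raider ← the left bank.  (the left bank: 2S 1R; the right bank: 4S 3R)
15. 1 settler and 1 raider → the right bank.  (the left bank: 1S 0R; the right bank: 5S 4R)
16. 1 raider ← the left bank.  (the left bank: 1S 1R; the right bank: 5S 3R)
17. 1 settler and 1 raider → the right bank.  (the left bank: 0S 0R; the right bank: 6S 4R)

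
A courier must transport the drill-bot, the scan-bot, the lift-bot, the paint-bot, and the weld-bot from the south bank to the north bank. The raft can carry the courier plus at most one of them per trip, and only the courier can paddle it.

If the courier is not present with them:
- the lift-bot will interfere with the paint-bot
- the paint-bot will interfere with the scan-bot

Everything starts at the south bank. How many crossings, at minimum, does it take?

Counting alone: the courier can take at most 1 across per trip to the north bank, so moving all 5 needs at least 5 loaded trips out, with a return between consecutive ones — at least 9 crossings.
The safety rule pushes this higher. Following every safe sequence of crossings, the most of the 5 that can be at the north bank as the raft arrives there on crossing 9 is 4 — never all 5.
So no plan with fewer than 11 crossings exists, and this one achieves 11:
1. Courier goes to the north bank with the paint-bot.  [the south bank: the drill-bot, the lift-bot, the scan-bot, the weld-bot | the north bank: the paint-bot]
2. Courier goes back to the south bank alone.  [the south bank: the drill-bot, the lift-bot, the scan-bot, the weld-bot | the north bank: the paint-bot]
3. Courier goes to the north bank with the drill-bot.  [the south bank: the lift-bot, the scan-bot, the weld-bot | the north bank: the drill-bot, the paint-bot]
4. Courier goes back to the south bank alone.  [the south bank: the lift-bot, the scan-bot, the weld-bot | the north bank: the drill-bot, the paint-bot]
5. Courier goes to the north bank with the scan-bot.  [the south bank: the lift-bot, the weld-bot | the north bank: the drill-bot, the paint-bot, the scan-bot]
6. Courier goes back to the south bank with the paint-bot.  [the south bank: the lift-bot, the paint-bot, the weld-bot | the north bank: the drill-bot, the scan-bot]
7. Courier goes to the north bank with the lift-bot.  [the south bank: the paint-bot, the weld-bot | the north bank: the drill-bot, the lift-bot, the scan-bot]
8. Courier goes back to the south bank alone.  [the south bank: the paint-bot, the weld-bot | the north bank: the drill-bot, the lift-bot, the scan-bot]
9. Courier goes to the north bank with the weld-bot.  [the south bank: the paint-bot | the north bank: the drill-bot, the lift-bot, the scan-bot, the weld-bot]
10. Courier goes back to the south bank alone.  [the south bank: the paint-bot | the north bank: the drill-bot, the lift-bot, the scan-bot, the weld-bot]
11. Courier goes to the north bank with the paint-bot.  [the south bank: — | the north bank: the drill-bot, the lift-bot, the paint-bot, the scan-bot, the weld-bot]

11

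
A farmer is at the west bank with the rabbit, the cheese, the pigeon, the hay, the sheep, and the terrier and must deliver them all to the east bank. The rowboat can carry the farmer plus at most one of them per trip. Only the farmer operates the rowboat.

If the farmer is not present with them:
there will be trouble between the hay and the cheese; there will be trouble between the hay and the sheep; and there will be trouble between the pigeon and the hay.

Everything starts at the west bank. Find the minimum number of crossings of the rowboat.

impossible

Following every safe sequence of crossings from the start, the most of the 6 that can be at the east bank as the rowboat arrives there on crossings 1, 3, 5, 7 is 1, 2, 3, 4 respectively; the best ever achieved is 4 of 6.
From crossing 9 on, no configuration arises that was not already reachable earlier: only 36 distinct safe configurations (who is on which side, and where the rowboat is) can ever be reached, none of them has everyone across, and every continuation just revisits them. So no valid plan exists.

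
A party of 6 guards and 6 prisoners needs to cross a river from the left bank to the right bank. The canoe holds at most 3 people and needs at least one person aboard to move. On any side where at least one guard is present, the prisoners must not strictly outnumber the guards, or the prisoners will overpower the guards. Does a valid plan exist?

No

Following every safe sequence of crossings from the start, the most of the 12 that can be at the right bank as the canoe arrives there on crossings 1, 3, 5 is 3, 5, 6 respectively; the best ever achieved is 6 of 12.
From crossing 7 on, no configuration arises that was not already reachable earlier: only 17 distinct safe configurations (who is on which side, and where the canoe is) can ever be reached, none of them has everyone across, and every continuation just revisits them. They are: 0 guards + 0 prisoners across (canoe back at the start); 0 guards + 1 prisoner across (canoe there); 0 guards + 1 prisoner across (canoe back at the start); 0 guards + 2 prisoners across (canoe there); 0 guards + 2 prisoners across (canoe back at the start); 0 guards + 3 prisoners across (canoe there); 0 guards + 3 prisoners across (canoe back at the start); 0 guards + 4 prisoners across (canoe there); 0 guards + 4 prisoners across (canoe back at the start); 0 guards + 5 prisoners across (canoe there); 0 guards + 5 prisoners across (canoe back at the start); 0 guards + 6 prisoners across (canoe there); 1 guard + 1 prisoner across (canoe there); 1 guard + 1 prisoner across (canoe back at the start); 2 guards + 2 prisoners across (canoe there); 2 guards + 2 prisoners across (canoe back at the start); 3 guards + 3 prisoners across (canoe there). So no valid plan exists.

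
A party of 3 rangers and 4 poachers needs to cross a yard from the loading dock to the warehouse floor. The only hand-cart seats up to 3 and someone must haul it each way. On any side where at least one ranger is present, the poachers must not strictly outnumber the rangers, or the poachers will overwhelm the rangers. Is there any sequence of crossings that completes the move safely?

No

The poachers already outnumber the rangers at the loading dock before anyone moves, so the starting position itself is disallowed.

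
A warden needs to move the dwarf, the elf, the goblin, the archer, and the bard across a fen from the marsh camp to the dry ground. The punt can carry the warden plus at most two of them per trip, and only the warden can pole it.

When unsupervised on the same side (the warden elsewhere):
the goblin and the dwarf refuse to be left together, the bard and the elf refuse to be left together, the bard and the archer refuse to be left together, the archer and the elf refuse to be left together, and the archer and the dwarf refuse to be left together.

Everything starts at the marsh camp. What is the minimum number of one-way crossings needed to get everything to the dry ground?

impossible

Whatever the first load, the items left behind include a forbidden pair without the warden. No opening move is safe, so no plan exists.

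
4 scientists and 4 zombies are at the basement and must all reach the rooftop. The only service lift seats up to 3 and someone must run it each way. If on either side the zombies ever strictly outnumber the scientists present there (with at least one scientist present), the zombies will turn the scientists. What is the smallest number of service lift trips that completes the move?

9

Counting alone: each trip to the rooftop takes at most 3 across and each return brings at least 1 back, so after t trips out (and t−1 returns) at most 3t − (t−1) of the 8 are across; that first reaches 8 at t = 4, so at least 7 crossings are needed.
The safety rule pushes this higher. Following every safe sequence of crossings, the most of the 8 that can be at the rooftop as the service lift arrives there on crossing 7 is 7 — never all 8.
So no plan with fewer than 9 crossings exists, and this one achieves 9:
1. 2 zombies → the rooftop.  (the basement: 4S 2Z; the rooftop: 0S 2Z)
2. 1 zombie ← the basement.  (the basement: 4S 3Z; the rooftop: 0S 1Z)
3. 3 zombies → the rooftop.  (the basement: 4S 0Z; the rooftop: 0S 4Z)
4. 1 zombie ← the basement.  (the basement: 4S 1Z; the rooftop: 0S 3Z)
5. 3 scientists → the rooftop.  (the basement: 1S 1Z; the rooftop: 3S 3Z)
6. 1 scientist and 1 zombie ← the basement.  (the basement: 2S 2Z; the rooftop: 2S 2Z)
7. 2 scientists → the rooftop.  (the basement: 0S 2Z; the rooftop: 4S 2Z)
8. 1 zombie ← the basement.  (the basement: 0S 3Z; the rooftop: 4S 1Z)
9. 3 zombies → the rooftop.  (the basement: 0S 0Z; the rooftop: 4S 4Z)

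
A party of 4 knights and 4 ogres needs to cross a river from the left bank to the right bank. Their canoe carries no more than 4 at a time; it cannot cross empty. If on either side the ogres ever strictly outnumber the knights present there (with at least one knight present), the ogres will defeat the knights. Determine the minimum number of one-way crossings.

5

Counting alone: each trip to the right bank takes at most 4 across and each return brings at least 1 back, so after t trips out (and t−1 returns) at most 4t − (t−1) of the 8 are across; that first reaches 8 at t = 3, so at least 5 crossings are needed.
The plan below uses exactly 5 crossings, so it is optimal:
1. 2 ogres → the right bank.  (the left bank: 4K 2O; the right bank: 0K 2O)
2. 1 ogre ← the left bank.  (the left bank: 4K 3O; the right bank: 0K 1O)
3. 4 knights → the right bank.  (the left bank: 0K 3O; the right bank: 4K 1O)
4. 1 ogre ← the left bank.  (the left bank: 0K 4O; the right bank: 4K 0O)
5. 4 ogres → the right bank.  (the left bank: 0K 0O; the right bank: 4K 4O)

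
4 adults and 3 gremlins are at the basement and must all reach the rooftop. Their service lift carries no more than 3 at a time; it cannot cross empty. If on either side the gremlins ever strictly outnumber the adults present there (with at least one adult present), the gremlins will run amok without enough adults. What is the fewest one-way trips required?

5

Counting alone: each trip to the rooftop takes at most 3 across and each return brings at least 1 back, so after t trips out (and t−1 returns) at most 3t − (t−1) of the 7 are across; that first reaches 7 at t = 3, so at least 5 crossings are needed.
The plan below uses exactly 5 crossings, so it is optimal:
1. 3 gremlins → the rooftop.  (the basement: 4A 0G; the rooftop: 0A 3G)
2. 1 gremlin ← the basement.  (the basement: 4A 1G; the rooftop: 0A 2G)
3. 3 adults → the rooftop.  (the basement: 1A 1G; the rooftop: 3A 2G)
4. 1 adult ← the basement.  (the basement: 2A 1G; the rooftop: 2A 2G)
5. 2 adults and 1 gremlin → the rooftop.  (the basement: 0A 0G; the rooftop: 4A 3G)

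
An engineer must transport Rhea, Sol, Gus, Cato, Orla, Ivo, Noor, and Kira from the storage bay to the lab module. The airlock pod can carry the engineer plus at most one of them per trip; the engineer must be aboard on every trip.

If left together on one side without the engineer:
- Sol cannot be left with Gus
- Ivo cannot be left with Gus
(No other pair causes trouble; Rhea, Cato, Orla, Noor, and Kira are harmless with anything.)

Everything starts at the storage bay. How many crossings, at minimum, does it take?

17

Counting alone: the engineer can take at most 1 across per trip to the lab module, so moving all 8 needs at least 8 loaded trips out, with a return between consecutive ones — at least 15 crossings.
The safety rule pushes this higher. Following every safe sequence of crossings, the most of the 8 that can be at the lab module as the airlock pod arrives there on crossing 15 is 7 — never all 8.
So no plan with fewer than 17 crossings exists, and this one achieves 17:
1. Engineer goes to the lab module with Gus.  [the storage bay: Cato, Ivo, Kira, Noor, Orla, Rhea, Sol | the lab module: Gus]
2. Engineer goes back to the storage bay alone.  [the storage bay: Cato, Ivo, Kira, Noor, Orla, Rhea, Sol | the lab module: Gus]
3. Engineer goes to the lab module with Rhea.  [the storage bay: Cato, Ivo, Kira, Noor, Orla, Sol | the lab module: Gus, Rhea]
4. Engineer goes back to the storage bay alone.  [the storage bay: Cato, Ivo, Kira, Noor, Orla, Sol | the lab module: Gus, Rhea]
5. Engineer goes to the lab module with Sol.  [the storage bay: Cato, Ivo, Kira, Noor, Orla | the lab module: Gus, Rhea, Sol]
6. Engineer goes back to the storage bay with Gus.  [the storage bay: Cato, Gus, Ivo, Kira, Noor, Orla | the lab module: Rhea, Sol]
7. Engineer goes to the lab module with Ivo.  [the storage bay: Cato, Gus, Kira, Noor, Orla | the lab module: Ivo, Rhea, Sol]
8. Engineer goes back to the storage bay alone.  [the storage bay: Cato, Gus, Kira, Noor, Orla | the lab module: Ivo, Rhea, Sol]
9. Engineer goes to the lab module with Cato.  [the storage bay: Gus, Kira, Noor, Orla | the lab module: Cato, Ivo, Rhea, Sol]
10. Engineer goes back to the storage bay alone.  [the storage bay: Gus, Kira, Noor, Orla | the lab module: Cato, Ivo, Rhea, Sol]
11. Engineer goes to the lab module with Orla.  [the storage bay: Gus, Kira, Noor | the lab module: Cato, Ivo, Orla, Rhea, Sol]
12. Engineer goes back to the storage bay alone.  [the storage bay: Gus, Kira, Noor | the lab module: Cato, Ivo, Orla, Rhea, Sol]
13. Engineer goes to the lab module with Noor.  [the storage bay: Gus, Kira | the lab module: Cato, Ivo, Noor, Orla, Rhea, Sol]
14. Engineer goes back to the storage bay alone.  [the storage bay: Gus, Kira | the lab module: Cato, Ivo, Noor, Orla, Rhea, Sol]
15. Engineer goes to the lab module with Kira.  [the storage bay: Gus | the lab module: Cato, Ivo, Kira, Noor, Orla, Rhea, Sol]
16. Engineer goes back to the storage bay alone.  [the storage bay: Gus | the lab module: Cato, Ivo, Kira, Noor, Orla, Rhea, Sol]
17. Engineer goes to the lab module with Gus.  [the storage bay: — | the lab module: Cato, Gus, Ivo, Kira, Noor, Orla, Rhea, Sol]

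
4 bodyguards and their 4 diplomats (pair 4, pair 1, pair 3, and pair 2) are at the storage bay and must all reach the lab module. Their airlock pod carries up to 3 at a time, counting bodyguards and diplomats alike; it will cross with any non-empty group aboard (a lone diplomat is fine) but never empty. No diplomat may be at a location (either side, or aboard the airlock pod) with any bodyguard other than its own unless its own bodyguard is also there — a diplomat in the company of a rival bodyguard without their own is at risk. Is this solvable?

Yes

1. bodyguard 4 and diplomat 4 cross → the lab module.
2. bodyguard 4 crosses ← the storage bay.
3. bodyguard 1, bodyguard 4, and diplomat 1 cross → the lab module.
4. bodyguard 4 and diplomat 4 cross ← the storage bay.
5. bodyguard 2, bodyguard 3, and bodyguard 4 cross → the lab module.
6. diplomat 1 crosses ← the storage bay.
7. diplomat 1 and diplomat 4 cross → the lab module.
8. diplomat 4 crosses ← the storage bay.
9. diplomat 2, diplomat 3, and diplomat 4 cross → the lab module.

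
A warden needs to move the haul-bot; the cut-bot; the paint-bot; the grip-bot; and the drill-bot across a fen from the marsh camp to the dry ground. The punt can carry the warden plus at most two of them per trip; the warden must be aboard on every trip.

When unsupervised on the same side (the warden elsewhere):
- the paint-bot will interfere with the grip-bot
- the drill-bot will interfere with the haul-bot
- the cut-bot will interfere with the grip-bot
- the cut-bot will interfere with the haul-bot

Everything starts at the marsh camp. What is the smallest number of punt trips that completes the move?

Counting alone: the warden can take at most 2 across per trip to the dry ground, so moving all 5 needs at least 3 loaded trips out, with a return between consecutive ones — at least 5 crossings.
The safety rule pushes this higher. Following every safe sequence of crossings, the most of the 5 that can be at the dry ground as the punt arrives there on crossing 5 is 4 — never all 5.
So no plan with fewer than 7 crossings exists, and this one achieves 7:
1. Warden goes to the dry ground with the grip-bot and the haul-bot.  [the marsh camp: the cut-bot, the drill-bot, the paint-bot | the dry ground: the grip-bot, the haul-bot]
2. Warden goes back to the marsh camp alone.  [the marsh camp: the cut-bot, the drill-bot, the paint-bot | the dry ground: the grip-bot, the haul-bot]
3. Warden goes to the dry ground with the cut-bot.  [the marsh camp: the drill-bot, the paint-bot | the dry ground: the cut-bot, the grip-bot, the haul-bot]
4. Warden goes back to the marsh camp with the grip-bot and the haul-bot.  [the marsh camp: the drill-bot, the grip-bot, the haul-bot, the paint-bot | the dry ground: the cut-bot]
5. Warden goes to the dry ground with the drill-bot and the paint-bot.  [the marsh camp: the grip-bot, the haul-bot | the dry ground: the cut-bot, the drill-bot, the paint-bot]
6. Warden goes back to the marsh camp alone.  [the marsh camp: the grip-bot, the haul-bot | the dry ground: the cut-bot, the drill-bot, the paint-bot]
7. Warden goes to the dry ground with the grip-bot and the haul-bot.  [the marsh camp: — | the dry ground: the cut-bot, the drill-bot, the grip-bot, the haul-bot, the paint-bot]

7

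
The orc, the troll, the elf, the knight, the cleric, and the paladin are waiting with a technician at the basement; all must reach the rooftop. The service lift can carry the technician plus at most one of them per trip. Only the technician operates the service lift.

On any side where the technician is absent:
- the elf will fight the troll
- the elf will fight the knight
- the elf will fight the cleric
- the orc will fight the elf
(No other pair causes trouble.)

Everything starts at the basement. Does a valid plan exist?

Following every safe sequence of crossings from the start, the most of the 6 that can be at the rooftop as the service lift arrives there on crossings 1, 3, 5 is 1, 2, 3 respectively; the best ever achieved is 3 of 6.
From crossing 7 on, no configuration arises that was not already reachable earlier: only 22 distinct safe configurations (who is on which side, and where the service lift is) can ever be reached, none of them has everyone across, and every continuation just revisits them. So no valid plan exists.

No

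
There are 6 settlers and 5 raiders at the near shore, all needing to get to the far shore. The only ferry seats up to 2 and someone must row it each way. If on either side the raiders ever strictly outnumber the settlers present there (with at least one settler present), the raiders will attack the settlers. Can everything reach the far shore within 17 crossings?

Counting alone: each trip to the far shore takes at most 2 across and each return brings at least 1 back, so after t trips out (and t−1 returns) at most 2t − (t−1) of the 11 are across; that first reaches 11 at t = 10, so at least 19 crossings are needed.
Since 17 < 19, 17 crossings cannot be enough. (The shortest complete plan in fact takes 19:)
1. 2 raiders → the far shore.  (the near shore: 6S 3R; the far shore: 0S 2R)
2. 1 raider ← the near shore.  (the near shore: 6S 4R; the far shore: 0S 1R)
3. 2 raiders → the far shore.  (the near shore: 6S 2R; the far shore: 0S 3R)
4. 1 raider ← the near shore.  (the near shore: 6S 3R; the far shore: 0S 2R)
5. 2 settlers → the far shore.  (the near shore: 4S 3R; the far shore: 2S 2R)
6. 1 raider ← the near shore.  (the near shore: 4S 4R; the far shore: 2S 1R)
7. 1 settler and 1 raider → the far shore.  (the near shore: 3S 3R; the far shore: 3S 2R)
8. 1 settler ← the near shore.  (the near shore: 4S 3R; the far shore: 2S 2R)
9. 1 settler and 1 raider → the far shore.  (the near shore: 3S 2R; the far shore: 3S 3R)
10. 1 raider ← the near shore.  (the near shore: 3S 3R; the far shore: 3S 2R)
11. 1 settler and 1 raider → the far shore.  (the near shore: 2S 2R; the far shore: 4S 3R)
12. 1 settler ← the near shore.  (the near shore: 3S 2R; the far shore: 3S 3R)
13. 1 settler and 1 raider → the far shore.  (the near shore: 2S 1R; the far shore: 4S 4R)
14. 1 raider ← the near shore.  (the near shore: 2S 2R; the far shore: 4S 3R)
15. 1 settler and 1 raider → the far shore.  (the near shore: 1S 1R; the far shore: 5S 4R)
16. 1 settler ← the near shore.  (the near shore: 2S 1R; the far shore: 4S 4R)
17. 1 settler and 1 raider → the far shore.  (the near shore: 1S 0R; the far shore: 5S 5R)
18. 1 raider ← the near shore.  (the near shore: 1S 1R; the far shore: 5S 4R)
19. 1 settler and 1 raider → the far shore.  (the near shore: 0S 0R; the far shore: 6S 5R)

No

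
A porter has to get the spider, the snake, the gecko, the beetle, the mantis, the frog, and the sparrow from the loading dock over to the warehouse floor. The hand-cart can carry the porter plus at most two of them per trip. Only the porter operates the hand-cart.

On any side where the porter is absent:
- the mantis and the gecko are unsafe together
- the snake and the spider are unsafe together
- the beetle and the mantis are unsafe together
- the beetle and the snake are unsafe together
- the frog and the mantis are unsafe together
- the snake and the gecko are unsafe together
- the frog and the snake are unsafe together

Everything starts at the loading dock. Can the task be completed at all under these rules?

Yes

1. Porter goes to the warehouse floor with the mantis and the snake.  [the loading dock: the beetle, the frog, the gecko, the sparrow, the spider | the warehouse floor: the mantis, the snake]
2. Porter goes back to the loading dock alone.  [the loading dock: the beetle, the frog, the gecko, the sparrow, the spider | the warehouse floor: the mantis, the snake]
3. Porter goes to the warehouse floor with the sparrow.  [the loading dock: the beetle, the frog, the gecko, the spider | the warehouse floor: the mantis, the snake, the sparrow]
4. Porter goes back to the loading dock alone.  [the loading dock: the beetle, the frog, the gecko, the spider | the warehouse floor: the mantis, the snake, the sparrow]
5. Porter goes to the warehouse floor with the gecko and the spider.  [the loading dock: the beetle, the frog | the warehouse floor: the gecko, the mantis, the snake, the sparrow, the spider]
6. Porter goes back to the loading dock with the mantis and the snake.  [the loading dock: the beetle, the frog, the mantis, the snake | the warehouse floor: the gecko, the sparrow, the spider]
7. Porter goes to the warehouse floor with the beetle and the frog.  [the loading dock: the mantis, the snake | the warehouse floor: the beetle, the frog, the gecko, the sparrow, the spider]
8. Porter goes back to the loading dock alone.  [the loading dock: the mantis, the snake | the warehouse floor: the beetle, the frog, the gecko, the sparrow, the spider]
9. Porter goes to the warehouse floor with the mantis and the snake.  [the loading dock: — | the warehouse floor: the beetle, the frog, the gecko, the mantis, the snake, the sparrow, the spider]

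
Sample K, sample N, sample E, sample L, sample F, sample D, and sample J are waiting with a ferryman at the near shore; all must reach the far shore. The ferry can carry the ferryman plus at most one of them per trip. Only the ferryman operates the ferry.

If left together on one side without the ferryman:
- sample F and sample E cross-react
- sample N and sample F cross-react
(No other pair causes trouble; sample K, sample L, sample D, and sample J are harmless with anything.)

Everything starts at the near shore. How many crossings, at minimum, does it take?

15

Counting alone: the ferryman can take at most 1 across per trip to the far shore, so moving all 7 needs at least 7 loaded trips out, with a return between consecutive ones — at least 13 crossings.
The safety rule pushes this higher. Following every safe sequence of crossings, the most of the 7 that can be at the far shore as the ferry arrives there on crossing 13 is 6 — never all 7.
So no plan with fewer than 15 crossings exists, and this one achieves 15:
1. Ferryman goes to the far shore with sample F.  [the near shore: sample D, sample E, sample J, sample K, sample L, sample N | the far shore: sample F]
2. Ferryman goes back to the near shore alone.  [the near shore: sample D, sample E, sample J, sample K, sample L, sample N | the far shore: sample F]
3. Ferryman goes to the far shore with sample K.  [the near shore: sample D, sample E, sample J, sample L, sample N | the far shore: sample F, sample K]
4. Ferryman goes back to the near shore alone.  [the near shore: sample D, sample E, sample J, sample L, sample N | the far shore: sample F, sample K]
5. Ferryman goes to the far shore with sample N.  [the near shore: sample D, sample E, sample J, sample L | the far shore: sample F, sample K, sample N]
6. Ferryman goes back to the near shore with sample F.  [the near shore: sample D, sample E, sample F, sample J, sample L | the far shore: sample K, sample N]
7. Ferryman goes to the far shore with sample E.  [the near shore: sample D, sample F, sample J, sample L | the far shore: sample E, sample K, sample N]
8. Ferryman goes back to the near shore alone.  [the near shore: sample D, sample F, sample J, sample L | the far shore: sample E, sample K, sample N]
9. Ferryman goes to the far shore with sample L.  [the near shore: sample D, sample F, sample J | the far shore: sample E, sample K, sample L, sample N]
10. Ferryman goes back to the near shore alone.  [the near shore: sample D, sample F, sample J | the far shore: sample E, sample K, sample L, sample N]
11. Ferryman goes to the far shore with sample D.  [the near shore: sample F, sample J | the far shore: sample D, sample E, sample K, sample L, sample N]
12. Ferryman goes back to the near shore alone.  [the near shore: sample F, sample J | the far shore: sample D, sample E, sample K, sample L, sample N]
13. Ferryman goes to the far shore with sample J.  [the near shore: sample F | the far shore: sample D, sample E, sample J, sample K, sample L, sample N]
14. Ferryman goes back to the near shore alone.  [the near shore: sample F | the far shore: sample D, sample E, sample J, sample K, sample L, sample N]
15. Ferryman goes to the far shore with sample F.  [the near shore: — | the far shore: sample D, sample E, sample F, sample J, sample K, sample L, sample N]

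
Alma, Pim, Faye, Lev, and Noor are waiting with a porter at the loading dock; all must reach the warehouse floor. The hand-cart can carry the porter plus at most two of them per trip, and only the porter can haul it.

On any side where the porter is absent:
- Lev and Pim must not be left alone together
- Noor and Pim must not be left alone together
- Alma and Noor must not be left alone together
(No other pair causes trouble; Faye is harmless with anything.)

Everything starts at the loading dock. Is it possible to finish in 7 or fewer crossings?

Yes — this plan uses 5 crossings (≤ 7):
1. Porter goes to the warehouse floor with Alma and Pim.  [the loading dock: Faye, Lev, Noor | the warehouse floor: Alma, Pim]
2. Porter goes back to the loading dock alone.  [the loading dock: Faye, Lev, Noor | the warehouse floor: Alma, Pim]
3. Porter goes to the warehouse floor with Faye.  [the loading dock: Lev, Noor | the warehouse floor: Alma, Faye, Pim]
4. Porter goes back to the loading dock alone.  [the loading dock: Lev, Noor | the warehouse floor: Alma, Faye, Pim]
5. Porter goes to the warehouse floor with Lev and Noor.  [the loading dock: — | the warehouse floor: Alma, Faye, Lev, Noor, Pim]

Yes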